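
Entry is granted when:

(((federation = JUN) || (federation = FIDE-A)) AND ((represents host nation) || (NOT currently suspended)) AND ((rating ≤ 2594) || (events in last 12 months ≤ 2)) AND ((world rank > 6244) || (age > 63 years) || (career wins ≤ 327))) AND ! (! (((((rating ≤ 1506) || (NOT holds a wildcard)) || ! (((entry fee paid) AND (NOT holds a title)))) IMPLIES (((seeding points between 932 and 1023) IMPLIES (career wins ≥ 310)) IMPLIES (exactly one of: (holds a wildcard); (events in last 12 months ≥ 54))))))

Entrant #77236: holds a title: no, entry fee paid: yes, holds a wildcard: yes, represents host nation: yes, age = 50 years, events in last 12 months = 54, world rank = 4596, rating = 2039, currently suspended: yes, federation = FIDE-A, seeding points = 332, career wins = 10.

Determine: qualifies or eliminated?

Qualifies

Atomic conditions:
  federation = JUN: FIDE-A == JUN is false
  federation = FIDE-A: FIDE-A == FIDE-A is true
  represents host nation: yes → true
  NOT currently suspended: yes → false
  rating ≤ 2594: 2039 ≤ 2594 is true
  events in last 12 months ≤ 2: 54 ≤ 2 is false
  world rank > 6244: 4596 > 6244 is false
  age > 63 years: 50 > 63 is false
  career wins ≤ 327: 10 ≤ 327 is true
  rating ≤ 1506: 2039 ≤ 1506 is false
  NOT holds a wildcard: yes → false
  entry fee paid: yes → true
  NOT holds a title: no → true
  seeding points between 932 and 1023: 332 in [932, 1023] is false
  career wins ≥ 310: 10 ≥ 310 is false
  holds a wildcard: yes → true
  events in last 12 months ≥ 54: 54 ≥ 54 is true
Combine:
[1.1] false OR true = true
[1.2] true OR false = true
[1.3] true OR false = true
[1.4] false OR false OR true = true
[1] true AND true AND true AND true = true
[2.1.1.1.1] false OR false = false
[2.1.1.1.2.1] true AND true = true
[2.1.1.1.2] NOT true = false
[2.1.1.1] false OR false = false
[2.1.1.2.1] false → false (antecedent false ⇒ implication holds) = true
[2.1.1.2.2] exactly-one(true, true) = false
[2.1.1.2] true → false = false
[2.1.1] false → false (antecedent false ⇒ implication holds) = true
[2.1] NOT true = false
[2] NOT false = true
[root] true AND true = true
Overall: true → qualifies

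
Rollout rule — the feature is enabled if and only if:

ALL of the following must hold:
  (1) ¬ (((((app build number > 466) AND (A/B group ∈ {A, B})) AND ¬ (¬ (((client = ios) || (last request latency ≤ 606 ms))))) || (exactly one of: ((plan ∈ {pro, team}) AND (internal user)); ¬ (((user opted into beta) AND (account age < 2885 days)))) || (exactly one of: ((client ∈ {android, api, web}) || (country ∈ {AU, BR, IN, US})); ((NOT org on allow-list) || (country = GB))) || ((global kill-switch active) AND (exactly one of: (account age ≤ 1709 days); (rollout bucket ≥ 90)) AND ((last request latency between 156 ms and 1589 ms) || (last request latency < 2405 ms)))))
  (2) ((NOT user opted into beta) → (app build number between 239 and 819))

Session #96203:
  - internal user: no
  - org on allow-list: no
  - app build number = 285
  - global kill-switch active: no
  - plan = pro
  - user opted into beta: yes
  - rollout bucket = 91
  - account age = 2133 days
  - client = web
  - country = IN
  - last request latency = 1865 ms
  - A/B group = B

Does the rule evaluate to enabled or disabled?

Enabled

Atomic conditions:
  app build number > 466: 285 > 466 is false
  A/B group ∈ {A, B}: B is in the set → true
  client = ios: web == ios is false
  last request latency ≤ 606 ms: 1865 ≤ 606 is false
  plan ∈ {pro, team}: pro is in the set → true
  internal user: no → false
  user opted into beta: yes → true
  account age < 2885 days: 2133 < 2885 is true
  client ∈ {android, api, web}: web is in the set → true
  country ∈ {AU, BR, IN, US}: IN is in the set → true
  NOT org on allow-list: no → true
  country = GB: IN == GB is false
  global kill-switch active: no → false
  account age ≤ 1709 days: 2133 ≤ 1709 is false
  rollout bucket ≥ 90: 91 ≥ 90 is true
  last request latency between 156 ms and 1589 ms: 1865 in [156, 1589] is false
  last request latency < 2405 ms: 1865 < 2405 is true
  NOT user opted into beta: yes → false
  app build number between 239 and 819: 285 in [239, 819] is true
Combine:
[1.1.1.1] false AND true = false
[1.1.1.2.1.1] false OR false = false
[1.1.1.2.1] NOT false = true
[1.1.1.2] NOT true = false
[1.1.1] false AND false = false
[1.1.2.1] true AND false = false
[1.1.2.2.1] true AND true = true
[1.1.2.2] NOT true = false
[1.1.2] exactly-one(false, false) = false
[1.1.3.1] true OR true = true
[1.1.3.2] true OR false = true
[1.1.3] exactly-one(true, true) = false
[1.1.4.2] exactly-one(false, true) = true
[1.1.4.3] false OR true = true
[1.1.4] false AND true AND true = false
[1.1] false OR false OR false OR false = false
[1] NOT false = true
[2] false → true (antecedent false ⇒ implication holds) = true
[root] true AND true = true
Overall: true → enabled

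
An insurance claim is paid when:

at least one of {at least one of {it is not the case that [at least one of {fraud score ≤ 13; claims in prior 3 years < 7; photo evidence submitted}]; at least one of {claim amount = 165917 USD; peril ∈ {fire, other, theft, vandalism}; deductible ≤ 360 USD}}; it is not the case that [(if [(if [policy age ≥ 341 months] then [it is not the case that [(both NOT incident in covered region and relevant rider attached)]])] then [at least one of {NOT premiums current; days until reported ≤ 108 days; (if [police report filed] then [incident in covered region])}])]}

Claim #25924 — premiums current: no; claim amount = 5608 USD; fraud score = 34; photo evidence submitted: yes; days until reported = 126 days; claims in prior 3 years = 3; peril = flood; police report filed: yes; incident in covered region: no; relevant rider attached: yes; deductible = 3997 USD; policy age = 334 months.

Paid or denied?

Atomic conditions:
  fraud score ≤ 13: 34 ≤ 13 is false
  claims in prior 3 years < 7: 3 < 7 is true
  photo evidence submitted: yes → true
  claim amount = 165917 USD: 5608 == 165917 is false
  peril ∈ {fire, other, theft, vandalism}: flood is not in the set → false
  deductible ≤ 360 USD: 3997 ≤ 360 is false
  policy age ≥ 341 months: 334 ≥ 341 is false
  NOT incident in covered region: no → true
  relevant rider attached: yes → true
  NOT premiums current: no → true
  days until reported ≤ 108 days: 126 ≤ 108 is false
  police report filed: yes → true
  incident in covered region: no → false
Combine:
[1.1.1] false OR true OR true = true
[1.1] NOT true = false
[1.2] false OR false OR false = false
[1] false OR false = false
[2.1.1.2.1] true AND true = true
[2.1.1.2] NOT true = false
[2.1.1] false → false (antecedent false ⇒ implication holds) = true
[2.1.2.3] true → false = false
[2.1.2] true OR false OR false = true
[2.1] true → true = true
[2] NOT true = false
[root] false OR false = false
Overall: false → denied

Denied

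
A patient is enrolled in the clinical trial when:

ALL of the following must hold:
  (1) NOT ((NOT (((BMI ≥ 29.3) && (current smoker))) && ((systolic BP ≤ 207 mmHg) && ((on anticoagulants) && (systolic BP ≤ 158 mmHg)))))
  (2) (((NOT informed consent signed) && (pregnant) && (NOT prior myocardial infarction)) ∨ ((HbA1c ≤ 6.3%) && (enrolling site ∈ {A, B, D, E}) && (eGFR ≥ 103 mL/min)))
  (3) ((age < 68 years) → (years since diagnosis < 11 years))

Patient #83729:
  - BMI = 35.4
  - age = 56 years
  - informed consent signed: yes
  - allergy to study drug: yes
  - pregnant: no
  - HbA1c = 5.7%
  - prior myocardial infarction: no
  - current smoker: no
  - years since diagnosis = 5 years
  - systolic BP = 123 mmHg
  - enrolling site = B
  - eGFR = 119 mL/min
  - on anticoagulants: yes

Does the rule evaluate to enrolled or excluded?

Atomic conditions:
  BMI ≥ 29.3: 35.4 ≥ 29.3 is true
  current smoker: no → false
  systolic BP ≤ 207 mmHg: 123 ≤ 207 is true
  on anticoagulants: yes → true
  systolic BP ≤ 158 mmHg: 123 ≤ 158 is true
  NOT informed consent signed: yes → false
  pregnant: no → false
  NOT prior myocardial infarction: no → true
  HbA1c ≤ 6.3%: 5.7 ≤ 6.3 is true
  enrolling site ∈ {A, B, D, E}: B is in the set → true
  eGFR ≥ 103 mL/min: 119 ≥ 103 is true
  age < 68 years: 56 < 68 is true
  years since diagnosis < 11 years: 5 < 11 is true
Combine:
[1.1.1.1] true AND false = false
[1.1.1] NOT false = true
[1.1.2.2] true AND true = true
[1.1.2] true AND true = true
[1.1] true AND true = true
[1] NOT true = false
[2.1] false AND false AND true = false
[2.2] true AND true AND true = true
[2] false OR true = true
[3] true → true = true
[root] false AND true AND true = false
Overall: false → excluded

Excluded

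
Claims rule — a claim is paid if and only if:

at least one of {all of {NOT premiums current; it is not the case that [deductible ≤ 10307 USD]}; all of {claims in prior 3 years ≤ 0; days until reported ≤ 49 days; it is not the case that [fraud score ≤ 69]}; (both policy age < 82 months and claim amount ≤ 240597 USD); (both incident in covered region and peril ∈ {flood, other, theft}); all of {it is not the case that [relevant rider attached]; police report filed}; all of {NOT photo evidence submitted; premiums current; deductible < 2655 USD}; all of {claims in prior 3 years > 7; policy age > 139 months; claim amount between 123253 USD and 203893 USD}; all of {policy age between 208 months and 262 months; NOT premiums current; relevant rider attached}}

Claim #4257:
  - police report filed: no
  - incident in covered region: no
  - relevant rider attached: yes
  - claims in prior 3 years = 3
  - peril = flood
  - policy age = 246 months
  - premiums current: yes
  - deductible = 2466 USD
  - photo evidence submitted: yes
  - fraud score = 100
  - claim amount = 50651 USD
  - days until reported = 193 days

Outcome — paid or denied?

Atomic conditions:
  NOT premiums current: yes → false
  deductible ≤ 10307 USD: 2466 ≤ 10307 is true
  claims in prior 3 years ≤ 0: 3 ≤ 0 is false
  days until reported ≤ 49 days: 193 ≤ 49 is false
  fraud score ≤ 69: 100 ≤ 69 is false
  policy age < 82 months: 246 < 82 is false
  claim amount ≤ 240597 USD: 50651 ≤ 240597 is true
  incident in covered region: no → false
  peril ∈ {flood, other, theft}: flood is in the set → true
  relevant rider attached: yes → true
  police report filed: no → false
  NOT photo evidence submitted: yes → false
  premiums current: yes → true
  deductible < 2655 USD: 2466 < 2655 is true
  claims in prior 3 years > 7: 3 > 7 is false
  policy age > 139 months: 246 > 139 is true
  claim amount between 123253 USD and 203893 USD: 50651 in [123253, 203893] is false
  policy age between 208 months and 262 months: 246 in [208, 262] is true
Combine:
[1.2] NOT true = false
[1] false AND false = false
[2.3] NOT false = true
[2] false AND false AND true = false
[3] false AND true = false
[4] false AND true = false
[5.1] NOT true = false
[5] false AND false = false
[6] false AND true AND true = false
[7] false AND true AND false = false
[8] true AND false AND true = false
[root] false OR false OR false OR false OR false OR false OR false OR false = false
Overall: false → denied

Denied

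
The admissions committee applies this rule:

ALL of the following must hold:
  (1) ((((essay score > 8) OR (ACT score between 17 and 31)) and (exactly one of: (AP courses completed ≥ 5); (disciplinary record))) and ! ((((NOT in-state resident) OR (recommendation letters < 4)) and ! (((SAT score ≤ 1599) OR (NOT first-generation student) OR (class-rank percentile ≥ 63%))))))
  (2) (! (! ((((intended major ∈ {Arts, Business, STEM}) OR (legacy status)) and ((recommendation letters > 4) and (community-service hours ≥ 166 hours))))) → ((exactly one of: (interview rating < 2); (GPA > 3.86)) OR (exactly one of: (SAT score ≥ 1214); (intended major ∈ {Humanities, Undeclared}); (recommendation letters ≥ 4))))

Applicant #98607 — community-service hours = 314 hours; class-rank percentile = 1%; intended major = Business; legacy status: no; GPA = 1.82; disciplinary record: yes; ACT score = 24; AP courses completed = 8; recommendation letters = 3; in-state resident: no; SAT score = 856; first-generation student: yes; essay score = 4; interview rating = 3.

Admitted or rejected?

Rejected

Atomic conditions:
  essay score > 8: 4 > 8 is false
  ACT score between 17 and 31: 24 in [17, 31] is true
  AP courses completed ≥ 5: 8 ≥ 5 is true
  disciplinary record: yes → true
  NOT in-state resident: no → true
  recommendation letters < 4: 3 < 4 is true
  SAT score ≤ 1599: 856 ≤ 1599 is true
  NOT first-generation student: yes → false
  class-rank percentile ≥ 63%: 1 ≥ 63 is false
  intended major ∈ {Arts, Business, STEM}: Business is in the set → true
  legacy status: no → false
  recommendation letters > 4: 3 > 4 is false
  community-service hours ≥ 166 hours: 314 ≥ 166 is true
  interview rating < 2: 3 < 2 is false
  GPA > 3.86: 1.82 > 3.86 is false
  SAT score ≥ 1214: 856 ≥ 1214 is false
  intended major ∈ {Humanities, Undeclared}: Business is not in the set → false
  recommendation letters ≥ 4: 3 ≥ 4 is false
Combine:
[1.1.1] false OR true = true
[1.1.2] exactly-one(true, true) = false
[1.1] true AND false = false
[1.2.1.1] true OR true = true
[1.2.1.2.1] true OR false OR false = true
[1.2.1.2] NOT true = false
[1.2.1] true AND false = false
[1.2] NOT false = true
[1] false AND true = false
[2.1.1.1.1] true OR false = true
[2.1.1.1.2] false AND true = false
[2.1.1.1] true AND false = false
[2.1.1] NOT false = true
[2.1] NOT true = false
[2.2.1] exactly-one(false, false) = false
[2.2.2] exactly-one(false, false, false) = false
[2.2] false OR false = false
[2] false → false (antecedent false ⇒ implication holds) = true
[root] false AND true = false
Overall: false → rejected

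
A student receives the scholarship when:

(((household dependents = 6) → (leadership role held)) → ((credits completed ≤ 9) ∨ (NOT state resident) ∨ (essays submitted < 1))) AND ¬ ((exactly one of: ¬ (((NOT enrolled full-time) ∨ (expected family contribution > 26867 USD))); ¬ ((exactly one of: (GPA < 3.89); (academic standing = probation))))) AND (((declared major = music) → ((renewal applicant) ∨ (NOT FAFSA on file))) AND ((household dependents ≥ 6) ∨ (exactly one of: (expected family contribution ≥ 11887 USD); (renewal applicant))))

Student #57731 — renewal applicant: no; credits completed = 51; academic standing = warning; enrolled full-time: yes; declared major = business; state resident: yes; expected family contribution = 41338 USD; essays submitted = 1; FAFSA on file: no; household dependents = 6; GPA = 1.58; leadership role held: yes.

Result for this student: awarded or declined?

Declined

Atomic conditions:
  household dependents = 6: 6 == 6 is true
  leadership role held: yes → true
  credits completed ≤ 9: 51 ≤ 9 is false
  NOT state resident: yes → false
  essays submitted < 1: 1 < 1 is false
  NOT enrolled full-time: yes → false
  expected family contribution > 26867 USD: 41338 > 26867 is true
  GPA < 3.89: 1.58 < 3.89 is true
  academic standing = probation: warning == probation is false
  declared major = music: business == music is false
  renewal applicant: no → false
  NOT FAFSA on file: no → true
  household dependents ≥ 6: 6 ≥ 6 is true
  expected family contribution ≥ 11887 USD: 41338 ≥ 11887 is true
Combine:
[1.1] true → true = true
[1.2] false OR false OR false = false
[1] true → false = false
[2.1.1.1] false OR true = true
[2.1.1] NOT true = false
[2.1.2.1] exactly-one(true, false) = true
[2.1.2] NOT true = false
[2.1] exactly-one(false, false) = false
[2] NOT false = true
[3.1.2] false OR true = true
[3.1] false → true (antecedent false ⇒ implication holds) = true
[3.2.2] exactly-one(true, false) = true
[3.2] true OR true = true
[3] true AND true = true
[root] false AND true AND true = false
Overall: false → declined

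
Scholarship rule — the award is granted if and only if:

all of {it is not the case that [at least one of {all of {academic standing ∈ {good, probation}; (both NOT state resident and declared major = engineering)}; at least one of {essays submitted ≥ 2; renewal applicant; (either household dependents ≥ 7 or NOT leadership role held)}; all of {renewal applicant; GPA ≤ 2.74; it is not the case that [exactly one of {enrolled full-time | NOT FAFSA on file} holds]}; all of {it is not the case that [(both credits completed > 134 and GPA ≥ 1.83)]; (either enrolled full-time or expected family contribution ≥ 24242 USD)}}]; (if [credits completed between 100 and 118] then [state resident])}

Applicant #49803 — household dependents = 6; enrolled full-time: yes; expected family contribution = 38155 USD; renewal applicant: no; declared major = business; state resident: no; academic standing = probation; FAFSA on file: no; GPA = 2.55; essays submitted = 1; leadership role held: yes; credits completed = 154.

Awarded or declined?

Atomic conditions:
  academic standing ∈ {good, probation}: probation is in the set → true
  NOT state resident: no → true
  declared major = engineering: business == engineering is false
  essays submitted ≥ 2: 1 ≥ 2 is false
  renewal applicant: no → false
  household dependents ≥ 7: 6 ≥ 7 is false
  NOT leadership role held: yes → false
  GPA ≤ 2.74: 2.55 ≤ 2.74 is true
  enrolled full-time: yes → true
  NOT FAFSA on file: no → true
  credits completed > 134: 154 > 134 is true
  GPA ≥ 1.83: 2.55 ≥ 1.83 is true
  expected family contribution ≥ 24242 USD: 38155 ≥ 24242 is true
  credits completed between 100 and 118: 154 in [100, 118] is false
  state resident: no → false
Combine:
[1.1.1.2] true AND false = false
[1.1.1] true AND false = false
[1.1.2.3] false OR false = false
[1.1.2] false OR false OR false = false
[1.1.3.3.1] exactly-one(true, true) = false
[1.1.3.3] NOT false = true
[1.1.3] false AND true AND true = false
[1.1.4.1.1] true AND true = true
[1.1.4.1] NOT true = false
[1.1.4.2] true OR true = true
[1.1.4] false AND true = false
[1.1] false OR false OR false OR false = false
[1] NOT false = true
[2] false → false (antecedent false ⇒ implication holds) = true
[root] true AND true = true
Overall: true → awarded

Awarded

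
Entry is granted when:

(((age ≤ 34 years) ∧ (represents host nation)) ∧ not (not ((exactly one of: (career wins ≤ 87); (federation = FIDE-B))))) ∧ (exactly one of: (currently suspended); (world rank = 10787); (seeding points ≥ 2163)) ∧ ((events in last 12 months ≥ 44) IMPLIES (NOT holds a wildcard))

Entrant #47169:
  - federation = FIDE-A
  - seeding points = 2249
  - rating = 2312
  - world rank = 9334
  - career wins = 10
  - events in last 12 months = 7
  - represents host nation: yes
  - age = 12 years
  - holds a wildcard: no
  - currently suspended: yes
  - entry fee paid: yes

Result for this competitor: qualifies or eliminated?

Eliminated

Atomic conditions:
  age ≤ 34 years: 12 ≤ 34 is true
  represents host nation: yes → true
  career wins ≤ 87: 10 ≤ 87 is true
  federation = FIDE-B: FIDE-A == FIDE-B is false
  currently suspended: yes → true
  world rank = 10787: 9334 == 10787 is false
  seeding points ≥ 2163: 2249 ≥ 2163 is true
  events in last 12 months ≥ 44: 7 ≥ 44 is false
  NOT holds a wildcard: no → true
Combine:
[1.1] true AND true = true
[1.2.1.1] exactly-one(true, false) = true
[1.2.1] NOT true = false
[1.2] NOT false = true
[1] true AND true = true
[2] exactly-one(true, false, true) = false
[3] false → true (antecedent false ⇒ implication holds) = true
[root] true AND false AND true = false
Overall: false → eliminated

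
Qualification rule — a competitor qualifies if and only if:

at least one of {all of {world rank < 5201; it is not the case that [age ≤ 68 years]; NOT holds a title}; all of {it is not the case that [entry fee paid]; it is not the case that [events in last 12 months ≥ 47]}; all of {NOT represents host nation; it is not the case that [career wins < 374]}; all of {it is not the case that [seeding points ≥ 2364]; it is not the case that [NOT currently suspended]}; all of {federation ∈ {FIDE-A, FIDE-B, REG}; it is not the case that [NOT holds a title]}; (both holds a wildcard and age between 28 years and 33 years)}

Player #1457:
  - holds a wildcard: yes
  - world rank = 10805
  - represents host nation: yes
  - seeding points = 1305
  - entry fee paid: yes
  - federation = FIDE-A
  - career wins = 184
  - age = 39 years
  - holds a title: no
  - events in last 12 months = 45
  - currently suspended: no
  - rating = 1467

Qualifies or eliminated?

Eliminated

Atomic conditions:
  world rank < 5201: 10805 < 5201 is false
  age ≤ 68 years: 39 ≤ 68 is true
  NOT holds a title: no → true
  entry fee paid: yes → true
  events in last 12 months ≥ 47: 45 ≥ 47 is false
  NOT represents host nation: yes → false
  career wins < 374: 184 < 374 is true
  seeding points ≥ 2364: 1305 ≥ 2364 is false
  NOT currently suspended: no → true
  federation ∈ {FIDE-A, FIDE-B, REG}: FIDE-A is in the set → true
  holds a wildcard: yes → true
  age between 28 years and 33 years: 39 in [28, 33] is false
Combine:
[1.2] NOT true = false
[1] false AND false AND true = false
[2.1] NOT true = false
[2.2] NOT false = true
[2] false AND true = false
[3.2] NOT true = false
[3] false AND false = false
[4.1] NOT false = true
[4.2] NOT true = false
[4] true AND false = false
[5.2] NOT true = false
[5] true AND false = false
[6] true AND false = false
[root] false OR false OR false OR false OR false OR false = false
Overall: false → eliminated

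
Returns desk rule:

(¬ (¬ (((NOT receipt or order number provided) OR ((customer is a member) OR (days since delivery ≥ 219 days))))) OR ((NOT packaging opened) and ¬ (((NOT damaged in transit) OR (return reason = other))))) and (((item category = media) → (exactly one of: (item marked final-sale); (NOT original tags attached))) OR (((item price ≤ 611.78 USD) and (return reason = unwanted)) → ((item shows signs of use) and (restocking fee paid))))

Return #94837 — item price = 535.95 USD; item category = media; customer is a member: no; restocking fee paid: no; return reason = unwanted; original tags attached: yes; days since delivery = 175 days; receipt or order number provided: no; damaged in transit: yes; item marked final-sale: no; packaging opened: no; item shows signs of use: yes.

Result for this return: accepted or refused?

Atomic conditions:
  NOT receipt or order number provided: no → true
  customer is a member: no → false
  days since delivery ≥ 219 days: 175 ≥ 219 is false
  NOT packaging opened: no → true
  NOT damaged in transit: yes → false
  return reason = other: unwanted == other is false
  item category = media: media == media is true
  item marked final-sale: no → false
  NOT original tags attached: yes → false
  item price ≤ 611.78 USD: 535.95 ≤ 611.78 is true
  return reason = unwanted: unwanted == unwanted is true
  item shows signs of use: yes → true
  restocking fee paid: no → false
Combine:
[1.1.1.1.2] false OR false = false
[1.1.1.1] true OR false = true
[1.1.1] NOT true = false
[1.1] NOT false = true
[1.2.2.1] false OR false = false
[1.2.2] NOT false = true
[1.2] true AND true = true
[1] true OR true = true
[2.1.2] exactly-one(false, false) = false
[2.1] true → false = false
[2.2.1] true AND true = true
[2.2.2] true AND false = false
[2.2] true → false = false
[2] false OR false = false
[root] true AND false = false
Overall: false → refused

Refused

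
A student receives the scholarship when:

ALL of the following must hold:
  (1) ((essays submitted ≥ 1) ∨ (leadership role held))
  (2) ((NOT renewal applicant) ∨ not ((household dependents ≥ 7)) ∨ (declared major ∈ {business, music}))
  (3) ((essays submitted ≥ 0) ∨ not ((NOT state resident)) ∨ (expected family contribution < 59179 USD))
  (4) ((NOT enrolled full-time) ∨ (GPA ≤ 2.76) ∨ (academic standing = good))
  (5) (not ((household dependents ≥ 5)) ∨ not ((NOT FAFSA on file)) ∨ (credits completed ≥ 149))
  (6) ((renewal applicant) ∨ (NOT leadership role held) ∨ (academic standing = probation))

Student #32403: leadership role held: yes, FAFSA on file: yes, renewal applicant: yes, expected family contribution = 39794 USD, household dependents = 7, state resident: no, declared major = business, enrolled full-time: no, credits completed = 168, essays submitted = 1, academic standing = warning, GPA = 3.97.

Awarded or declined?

Atomic conditions:
  essays submitted ≥ 1: 1 ≥ 1 is true
  leadership role held: yes → true
  NOT renewal applicant: yes → false
  household dependents ≥ 7: 7 ≥ 7 is true
  declared major ∈ {business, music}: business is in the set → true
  essays submitted ≥ 0: 1 ≥ 0 is true
  NOT state resident: no → true
  expected family contribution < 59179 USD: 39794 < 59179 is true
  NOT enrolled full-time: no → true
  GPA ≤ 2.76: 3.97 ≤ 2.76 is false
  academic standing = good: warning == good is false
  household dependents ≥ 5: 7 ≥ 5 is true
  NOT FAFSA on file: yes → false
  credits completed ≥ 149: 168 ≥ 149 is true
  renewal applicant: yes → true
  NOT leadership role held: yes → false
  academic standing = probation: warning == probation is false
Combine:
[1] true OR true = true
[2.2] NOT true = false
[2] false OR false OR true = true
[3.2] NOT true = false
[3] true OR false OR true = true
[4] true OR false OR false = true
[5.1] NOT true = false
[5.2] NOT false = true
[5] false OR true OR true = true
[6] true OR false OR false = true
[root] true AND true AND true AND true AND true AND true = true
Overall: true → awarded

Awarded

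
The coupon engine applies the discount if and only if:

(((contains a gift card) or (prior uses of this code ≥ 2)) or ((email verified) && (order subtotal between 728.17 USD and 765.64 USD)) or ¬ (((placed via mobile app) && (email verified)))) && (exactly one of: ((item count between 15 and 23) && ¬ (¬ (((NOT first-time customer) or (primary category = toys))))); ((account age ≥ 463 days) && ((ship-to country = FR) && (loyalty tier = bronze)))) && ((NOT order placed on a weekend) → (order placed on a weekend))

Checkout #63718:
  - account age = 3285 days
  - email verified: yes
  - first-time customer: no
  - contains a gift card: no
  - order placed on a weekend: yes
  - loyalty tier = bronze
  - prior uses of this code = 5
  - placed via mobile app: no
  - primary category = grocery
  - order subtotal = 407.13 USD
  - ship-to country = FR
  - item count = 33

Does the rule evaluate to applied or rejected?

Atomic conditions:
  contains a gift card: no → false
  prior uses of this code ≥ 2: 5 ≥ 2 is true
  email verified: yes → true
  order subtotal between 728.17 USD and 765.64 USD: 407.13 in [728.17, 765.64] is false
  placed via mobile app: no → false
  item count between 15 and 23: 33 in [15, 23] is false
  NOT first-time customer: no → true
  primary category = toys: grocery == toys is false
  account age ≥ 463 days: 3285 ≥ 463 is true
  ship-to country = FR: FR == FR is true
  loyalty tier = bronze: bronze == bronze is true
  NOT order placed on a weekend: yes → false
  order placed on a weekend: yes → true
Combine:
[1.1] false OR true = true
[1.2] true AND false = false
[1.3.1] false AND true = false
[1.3] NOT false = true
[1] true OR false OR true = true
[2.1.2.1.1] true OR false = true
[2.1.2.1] NOT true = false
[2.1.2] NOT false = true
[2.1] false AND true = false
[2.2.2] true AND true = true
[2.2] true AND true = true
[2] exactly-one(false, true) = true
[3] false → true (antecedent false ⇒ implication holds) = true
[root] true AND true AND true = true
Overall: true → applied

Applied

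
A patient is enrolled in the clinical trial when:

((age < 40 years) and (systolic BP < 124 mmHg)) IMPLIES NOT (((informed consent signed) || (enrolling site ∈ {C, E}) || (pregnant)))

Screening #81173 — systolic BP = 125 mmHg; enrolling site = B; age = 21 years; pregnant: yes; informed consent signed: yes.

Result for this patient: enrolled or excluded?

Atomic conditions:
  age < 40 years: 21 < 40 is true
  systolic BP < 124 mmHg: 125 < 124 is false
  informed consent signed: yes → true
  enrolling site ∈ {C, E}: B is not in the set → false
  pregnant: yes → true
Combine:
[1] true AND false = false
[2.1] true OR false OR true = true
[2] NOT true = false
[root] false → false (antecedent false ⇒ implication holds) = true
Overall: true → enrolled

Enrolled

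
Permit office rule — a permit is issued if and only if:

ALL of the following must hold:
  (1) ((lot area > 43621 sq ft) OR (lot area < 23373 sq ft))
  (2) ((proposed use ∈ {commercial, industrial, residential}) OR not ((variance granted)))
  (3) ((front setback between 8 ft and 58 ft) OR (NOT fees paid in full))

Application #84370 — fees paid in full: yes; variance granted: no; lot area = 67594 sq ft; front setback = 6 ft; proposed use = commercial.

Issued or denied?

Atomic conditions:
  lot area > 43621 sq ft: 67594 > 43621 is true
  lot area < 23373 sq ft: 67594 < 23373 is false
  proposed use ∈ {commercial, industrial, residential}: commercial is in the set → true
  variance granted: no → false
  front setback between 8 ft and 58 ft: 6 in [8, 58] is false
  NOT fees paid in full: yes → false
Combine:
[1] true OR false = true
[2.2] NOT false = true
[2] true OR true = true
[3] false OR false = false
[root] true AND true AND false = false
Overall: false → denied

Denied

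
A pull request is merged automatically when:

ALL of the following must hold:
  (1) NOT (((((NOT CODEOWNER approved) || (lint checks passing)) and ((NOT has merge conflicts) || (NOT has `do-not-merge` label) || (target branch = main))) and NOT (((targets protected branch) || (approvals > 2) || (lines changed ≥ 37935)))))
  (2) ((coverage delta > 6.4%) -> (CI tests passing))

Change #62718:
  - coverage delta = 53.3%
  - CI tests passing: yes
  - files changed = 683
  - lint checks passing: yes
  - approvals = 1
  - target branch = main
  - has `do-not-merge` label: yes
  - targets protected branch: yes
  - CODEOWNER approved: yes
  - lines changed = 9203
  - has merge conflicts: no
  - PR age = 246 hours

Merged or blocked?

Merged

Atomic conditions:
  NOT CODEOWNER approved: yes → false
  lint checks passing: yes → true
  NOT has merge conflicts: no → true
  NOT has `do-not-merge` label: yes → false
  target branch = main: main == main is true
  targets protected branch: yes → true
  approvals > 2: 1 > 2 is false
  lines changed ≥ 37935: 9203 ≥ 37935 is false
  coverage delta > 6.4%: 53.3 > 6.4 is true
  CI tests passing: yes → true
Combine:
[1.1.1.1] false OR true = true
[1.1.1.2] true OR false OR true = true
[1.1.1] true AND true = true
[1.1.2.1] true OR false OR false = true
[1.1.2] NOT true = false
[1.1] true AND false = false
[1] NOT false = true
[2] true → true = true
[root] true AND true = true
Overall: true → merged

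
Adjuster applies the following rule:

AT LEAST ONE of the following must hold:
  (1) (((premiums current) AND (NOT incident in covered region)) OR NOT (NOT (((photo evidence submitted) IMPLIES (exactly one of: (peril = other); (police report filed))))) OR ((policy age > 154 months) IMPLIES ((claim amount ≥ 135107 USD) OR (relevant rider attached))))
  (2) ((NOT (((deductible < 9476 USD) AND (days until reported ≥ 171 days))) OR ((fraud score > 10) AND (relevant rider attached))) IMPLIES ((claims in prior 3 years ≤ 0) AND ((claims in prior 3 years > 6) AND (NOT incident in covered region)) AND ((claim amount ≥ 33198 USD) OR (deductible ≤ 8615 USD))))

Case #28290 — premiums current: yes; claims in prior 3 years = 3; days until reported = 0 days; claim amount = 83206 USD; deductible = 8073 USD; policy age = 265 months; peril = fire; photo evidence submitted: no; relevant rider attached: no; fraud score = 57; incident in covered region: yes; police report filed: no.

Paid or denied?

Paid

Atomic conditions:
  premiums current: yes → true
  NOT incident in covered region: yes → false
  photo evidence submitted: no → false
  peril = other: fire == other is false
  police report filed: no → false
  policy age > 154 months: 265 > 154 is true
  claim amount ≥ 135107 USD: 83206 ≥ 135107 is false
  relevant rider attached: no → false
  deductible < 9476 USD: 8073 < 9476 is true
  days until reported ≥ 171 days: 0 ≥ 171 is false
  fraud score > 10: 57 > 10 is true
  claims in prior 3 years ≤ 0: 3 ≤ 0 is false
  claims in prior 3 years > 6: 3 > 6 is false
  claim amount ≥ 33198 USD: 83206 ≥ 33198 is true
  deductible ≤ 8615 USD: 8073 ≤ 8615 is true
Combine:
[1.1] true AND false = false
[1.2.1.1.2] exactly-one(false, false) = false
[1.2.1.1] false → false (antecedent false ⇒ implication holds) = true
[1.2.1] NOT true = false
[1.2] NOT false = true
[1.3.2] false OR false = false
[1.3] true → false = false
[1] false OR true OR false = true
[2.1.1.1] true AND false = false
[2.1.1] NOT false = true
[2.1.2] true AND false = false
[2.1] true OR false = true
[2.2.2] false AND false = false
[2.2.3] true OR true = true
[2.2] false AND false AND true = false
[2] true → false = false
[root] true OR false = true
Overall: true → paid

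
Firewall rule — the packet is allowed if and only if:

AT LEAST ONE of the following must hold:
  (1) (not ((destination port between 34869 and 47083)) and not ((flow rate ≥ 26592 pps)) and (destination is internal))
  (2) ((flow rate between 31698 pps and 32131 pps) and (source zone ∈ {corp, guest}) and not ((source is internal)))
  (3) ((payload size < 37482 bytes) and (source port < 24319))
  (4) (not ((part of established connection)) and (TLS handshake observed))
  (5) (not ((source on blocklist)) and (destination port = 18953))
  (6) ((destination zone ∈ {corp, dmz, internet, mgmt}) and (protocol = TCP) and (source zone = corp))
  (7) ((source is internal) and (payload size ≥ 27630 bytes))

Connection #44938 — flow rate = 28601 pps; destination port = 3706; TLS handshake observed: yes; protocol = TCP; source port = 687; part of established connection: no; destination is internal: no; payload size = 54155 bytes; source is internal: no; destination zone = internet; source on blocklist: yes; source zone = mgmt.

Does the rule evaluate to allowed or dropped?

Allowed

Atomic conditions:
  destination port between 34869 and 47083: 3706 in [34869, 47083] is false
  flow rate ≥ 26592 pps: 28601 ≥ 26592 is true
  destination is internal: no → false
  flow rate between 31698 pps and 32131 pps: 28601 in [31698, 32131] is false
  source zone ∈ {corp, guest}: mgmt is not in the set → false
  source is internal: no → false
  payload size < 37482 bytes: 54155 < 37482 is false
  source port < 24319: 687 < 24319 is true
  part of established connection: no → false
  TLS handshake observed: yes → true
  source on blocklist: yes → true
  destination port = 18953: 3706 == 18953 is false
  destination zone ∈ {corp, dmz, internet, mgmt}: internet is in the set → true
  protocol = TCP: TCP == TCP is true
  source zone = corp: mgmt == corp is false
  payload size ≥ 27630 bytes: 54155 ≥ 27630 is true
Combine:
[1.1] NOT false = true
[1.2] NOT true = false
[1] true AND false AND false = false
[2.3] NOT false = true
[2] false AND false AND true = false
[3] false AND true = false
[4.1] NOT false = true
[4] true AND true = true
[5.1] NOT true = false
[5] false AND false = false
[6] true AND true AND false = false
[7] false AND true = false
[root] false OR false OR false OR true OR false OR false OR false = true
Overall: true → allowed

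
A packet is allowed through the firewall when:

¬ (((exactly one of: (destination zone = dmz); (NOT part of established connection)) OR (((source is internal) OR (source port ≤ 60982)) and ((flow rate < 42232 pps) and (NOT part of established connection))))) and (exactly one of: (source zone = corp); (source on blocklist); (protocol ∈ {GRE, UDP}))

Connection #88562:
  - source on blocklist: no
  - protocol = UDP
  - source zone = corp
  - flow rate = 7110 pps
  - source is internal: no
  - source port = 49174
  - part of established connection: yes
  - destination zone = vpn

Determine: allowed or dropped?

Dropped

Atomic conditions:
  destination zone = dmz: vpn == dmz is false
  NOT part of established connection: yes → false
  source is internal: no → false
  source port ≤ 60982: 49174 ≤ 60982 is true
  flow rate < 42232 pps: 7110 < 42232 is true
  source zone = corp: corp == corp is true
  source on blocklist: no → false
  protocol ∈ {GRE, UDP}: UDP is in the set → true
Combine:
[1.1.1] exactly-one(false, false) = false
[1.1.2.1] false OR true = true
[1.1.2.2] true AND false = false
[1.1.2] true AND false = false
[1.1] false OR false = false
[1] NOT false = true
[2] exactly-one(true, false, true) = false
[root] true AND false = false
Overall: false → dropped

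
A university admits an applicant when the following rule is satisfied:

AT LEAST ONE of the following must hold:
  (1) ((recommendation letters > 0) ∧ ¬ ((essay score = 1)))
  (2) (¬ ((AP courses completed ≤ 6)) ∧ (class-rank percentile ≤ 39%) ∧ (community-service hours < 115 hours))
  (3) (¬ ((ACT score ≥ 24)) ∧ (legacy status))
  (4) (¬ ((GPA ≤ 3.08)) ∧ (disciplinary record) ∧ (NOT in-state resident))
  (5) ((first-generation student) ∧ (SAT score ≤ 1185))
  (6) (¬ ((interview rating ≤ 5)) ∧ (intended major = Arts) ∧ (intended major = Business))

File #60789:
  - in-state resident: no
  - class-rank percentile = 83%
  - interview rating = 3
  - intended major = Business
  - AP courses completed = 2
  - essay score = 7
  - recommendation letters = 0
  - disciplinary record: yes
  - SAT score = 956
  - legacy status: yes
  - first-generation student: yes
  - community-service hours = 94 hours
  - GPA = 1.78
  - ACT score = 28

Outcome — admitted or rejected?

Atomic conditions:
  recommendation letters > 0: 0 > 0 is false
  essay score = 1: 7 == 1 is false
  AP courses completed ≤ 6: 2 ≤ 6 is true
  class-rank percentile ≤ 39%: 83 ≤ 39 is false
  community-service hours < 115 hours: 94 < 115 is true
  ACT score ≥ 24: 28 ≥ 24 is true
  legacy status: yes → true
  GPA ≤ 3.08: 1.78 ≤ 3.08 is true
  disciplinary record: yes → true
  NOT in-state resident: no → true
  first-generation student: yes → true
  SAT score ≤ 1185: 956 ≤ 1185 is true
  interview rating ≤ 5: 3 ≤ 5 is true
  intended major = Arts: Business == Arts is false
  intended major = Business: Business == Business is true
Combine:
[1.2] NOT false = true
[1] false AND true = false
[2.1] NOT true = false
[2] false AND false AND true = false
[3.1] NOT true = false
[3] false AND true = false
[4.1] NOT true = false
[4] false AND true AND true = false
[5] true AND true = true
[6.1] NOT true = false
[6] false AND false AND true = false
[root] false OR false OR false OR false OR true OR false = true
Overall: true → admitted

Admitted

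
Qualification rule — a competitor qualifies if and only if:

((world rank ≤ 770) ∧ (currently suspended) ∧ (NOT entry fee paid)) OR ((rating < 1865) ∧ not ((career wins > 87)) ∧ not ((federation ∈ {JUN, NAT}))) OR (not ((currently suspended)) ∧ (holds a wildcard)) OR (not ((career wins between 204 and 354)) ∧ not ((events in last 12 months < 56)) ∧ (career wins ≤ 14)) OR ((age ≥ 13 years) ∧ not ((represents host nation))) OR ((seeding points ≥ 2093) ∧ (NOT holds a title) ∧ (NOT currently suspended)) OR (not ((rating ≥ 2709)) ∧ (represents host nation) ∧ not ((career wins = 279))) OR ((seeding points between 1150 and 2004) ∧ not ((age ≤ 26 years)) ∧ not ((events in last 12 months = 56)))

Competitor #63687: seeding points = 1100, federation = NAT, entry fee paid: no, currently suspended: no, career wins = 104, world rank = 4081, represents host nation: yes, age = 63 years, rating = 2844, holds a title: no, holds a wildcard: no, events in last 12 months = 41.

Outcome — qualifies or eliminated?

Atomic conditions:
  world rank ≤ 770: 4081 ≤ 770 is false
  currently suspended: no → false
  NOT entry fee paid: no → true
  rating < 1865: 2844 < 1865 is false
  career wins > 87: 104 > 87 is true
  federation ∈ {JUN, NAT}: NAT is in the set → true
  holds a wildcard: no → false
  career wins between 204 and 354: 104 in [204, 354] is false
  events in last 12 months < 56: 41 < 56 is true
  career wins ≤ 14: 104 ≤ 14 is false
  age ≥ 13 years: 63 ≥ 13 is true
  represents host nation: yes → true
  seeding points ≥ 2093: 1100 ≥ 2093 is false
  NOT holds a title: no → true
  NOT currently suspended: no → true
  rating ≥ 2709: 2844 ≥ 2709 is true
  career wins = 279: 104 == 279 is false
  seeding points between 1150 and 2004: 1100 in [1150, 2004] is false
  age ≤ 26 years: 63 ≤ 26 is false
  events in last 12 months = 56: 41 == 56 is false
Combine:
[1] false AND false AND true = false
[2.2] NOT true = false
[2.3] NOT true = false
[2] false AND false AND false = false
[3.1] NOT false = true
[3] true AND false = false
[4.1] NOT false = true
[4.2] NOT true = false
[4] true AND false AND false = false
[5.2] NOT true = false
[5] true AND false = false
[6] false AND true AND true = false
[7.1] NOT true = false
[7.3] NOT false = true
[7] false AND true AND true = false
[8.2] NOT false = true
[8.3] NOT false = true
[8] false AND true AND true = false
[root] false OR false OR false OR false OR false OR false OR false OR false = false
Overall: false → eliminated

Eliminated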